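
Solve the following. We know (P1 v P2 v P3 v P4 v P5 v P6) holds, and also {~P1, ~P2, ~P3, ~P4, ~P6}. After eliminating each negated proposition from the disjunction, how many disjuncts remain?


Original disjuncts (6): P1, P2, P3, P4, P5, P6
Negated (eliminate): ~P1, ~P2, ~P3, ~P4, ~P6
Remaining disjuncts: P5
Count = 6 - 5 = 1

1


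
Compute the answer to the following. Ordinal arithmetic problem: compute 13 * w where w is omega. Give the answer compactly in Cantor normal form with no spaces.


Compute 13 * w.
Ordinal * is associative and left-distributive over +, but NOT commutative; for finite n>1, n*w = w but w*n stays w*n.
For finite n>0, n * w = sup{n*k : k<w} = w. So 13 * w = w.
Result = w

w


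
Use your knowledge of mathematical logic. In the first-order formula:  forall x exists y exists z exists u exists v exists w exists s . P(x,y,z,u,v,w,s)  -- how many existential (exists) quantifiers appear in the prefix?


Quantifier prefix: forall x exists y exists z exists u exists v exists w exists s
Mark each quantifier type:
  U E E E E E E
Universal count = 1, Existential count = 6
Asked for existential (exists) quantifiers: 6

6


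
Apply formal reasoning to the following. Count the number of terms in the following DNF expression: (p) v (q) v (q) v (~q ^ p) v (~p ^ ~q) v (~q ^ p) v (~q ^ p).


A DNF formula is a disjunction of terms (conjunctions).
Terms are separated by v.
Counting the disjuncts: 7 terms.

7


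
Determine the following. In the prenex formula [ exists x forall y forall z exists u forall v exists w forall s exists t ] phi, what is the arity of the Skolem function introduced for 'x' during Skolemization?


Quantifier prefix: exists x forall y forall z exists u forall v exists w forall s exists t
'x' is existentially quantified at position 1.
No universal quantifiers precede it.
Skolem function arity = 0 (a Skolem constant)

0


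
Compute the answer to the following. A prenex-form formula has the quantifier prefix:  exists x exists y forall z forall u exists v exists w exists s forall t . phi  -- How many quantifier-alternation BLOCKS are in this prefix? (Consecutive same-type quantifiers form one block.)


Quantifier-type sequence: E E A A E E E A  (A=forall, E=exists)
Group into maximal same-type runs:
  Ex2 | Ax2 | Ex3 | Ax1
Number of blocks = 4

4


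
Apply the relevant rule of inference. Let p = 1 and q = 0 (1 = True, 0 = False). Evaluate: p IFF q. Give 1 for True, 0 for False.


p = 1, q = 0
Operation: p IFF q
Evaluate: 1 IFF 0 = 0

0


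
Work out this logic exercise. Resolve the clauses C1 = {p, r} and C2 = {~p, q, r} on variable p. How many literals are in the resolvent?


Remove p from C1 and ~p from C2.
C1 remainder: {r}
C2 remainder: {q, r}
Union (resolvent): {q, r}
Resolvent has 2 literal(s).

2


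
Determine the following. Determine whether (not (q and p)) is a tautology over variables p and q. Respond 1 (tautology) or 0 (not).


Check all 4 assignments:
p=0, q=0: 1
p=0, q=1: 1
p=1, q=0: 1
p=1, q=1: 0
Satisfying count = 3/4.
Tautology iff count = 4: no.

0


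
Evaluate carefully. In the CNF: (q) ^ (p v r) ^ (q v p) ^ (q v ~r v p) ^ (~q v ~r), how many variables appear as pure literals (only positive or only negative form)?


Check each variable for pure literal status:
p: pure positive
q: mixed (not pure)
r: mixed (not pure)
Pure literal count = 1

1


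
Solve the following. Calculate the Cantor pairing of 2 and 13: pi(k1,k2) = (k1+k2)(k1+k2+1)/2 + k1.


k1 + k2 = 15
(k1+k2)(k1+k2+1)/2 = 15 * 16 / 2 = 120
pi = 120 + 2 = 122

122


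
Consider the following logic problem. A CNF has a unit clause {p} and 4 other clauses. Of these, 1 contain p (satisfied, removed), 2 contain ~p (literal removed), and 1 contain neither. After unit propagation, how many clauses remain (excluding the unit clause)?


Satisfied (removed): 1
Shortened (remain): 2
Unchanged (remain): 1
Remaining = 2 + 1 = 3

3


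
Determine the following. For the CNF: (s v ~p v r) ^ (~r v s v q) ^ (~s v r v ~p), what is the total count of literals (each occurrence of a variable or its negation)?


Counting literals in each clause:
Clause 1: 3 literal(s)
Clause 2: 3 literal(s)
Clause 3: 3 literal(s)
Total = 9

9


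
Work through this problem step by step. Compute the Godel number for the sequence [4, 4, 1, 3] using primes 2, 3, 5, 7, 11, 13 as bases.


Encode each element as an exponent of the corresponding prime:
  2^4 = 16
  3^4 = 81
  5^1 = 5
  7^3 = 343
Product = 16 * 81 * 5 * 343 = 2222640

2222640


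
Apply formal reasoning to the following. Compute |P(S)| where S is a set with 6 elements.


The power set of a set with n elements has 2^n elements.
|P(S)| = 2^6 = 64

64


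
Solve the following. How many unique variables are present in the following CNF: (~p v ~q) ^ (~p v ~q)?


Identify each variable that appears in the formula.
Variables found: p, q
Count = 2

2


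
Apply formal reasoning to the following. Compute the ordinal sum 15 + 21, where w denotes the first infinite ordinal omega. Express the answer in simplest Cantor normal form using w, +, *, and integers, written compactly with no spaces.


Compute 15 + 21.
Ordinal + is associative but NOT commutative; for finite n>0, n + w = w but w + n stays w+n.
Both operands finite; ordinal + agrees with natural +: 15 + 21 = 36.
Result = 36

36


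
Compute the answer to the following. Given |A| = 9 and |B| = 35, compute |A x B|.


The Cartesian product A x B contains all ordered pairs (a, b).
|A x B| = |A| * |B| = 9 * 35 = 315

315


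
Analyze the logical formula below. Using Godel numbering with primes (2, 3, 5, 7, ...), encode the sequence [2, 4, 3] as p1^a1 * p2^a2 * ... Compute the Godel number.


Encode each element as an exponent of the corresponding prime:
  2^2 = 4
  3^4 = 81
  5^3 = 125
Product = 4 * 81 * 125 = 40500

40500


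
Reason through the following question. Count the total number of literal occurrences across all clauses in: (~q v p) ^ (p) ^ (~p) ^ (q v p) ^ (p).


Counting literals in each clause:
Clause 1: 2 literal(s)
Clause 2: 1 literal(s)
Clause 3: 1 literal(s)
Clause 4: 2 literal(s)
Clause 5: 1 literal(s)
Total = 7

7


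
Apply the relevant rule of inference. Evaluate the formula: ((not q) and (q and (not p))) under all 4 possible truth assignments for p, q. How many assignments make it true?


Check all 4 assignments:
p=0, q=0: 0
p=0, q=1: 0
p=1, q=0: 0
p=1, q=1: 0
Count of True = 0

0


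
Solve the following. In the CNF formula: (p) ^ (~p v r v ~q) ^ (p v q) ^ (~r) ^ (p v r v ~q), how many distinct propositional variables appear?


Identify each variable that appears in the formula.
Variables found: p, q, r
Count = 3

3


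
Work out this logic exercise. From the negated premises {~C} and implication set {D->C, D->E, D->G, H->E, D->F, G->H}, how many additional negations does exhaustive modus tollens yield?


Initial negated facts: {~C}
Apply modus tollens to closure:
  ~C and D->C  =>  ~D
Final negated: {~C, ~D}
New negations: {~D}
Count = 1

1


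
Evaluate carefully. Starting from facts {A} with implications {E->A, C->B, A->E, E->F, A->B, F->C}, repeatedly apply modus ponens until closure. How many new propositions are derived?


Initial facts: {A}
Apply modus ponens to closure:
  A and A->E  =>  E
  E and E->F  =>  F
  A and A->B  =>  B
  F and F->C  =>  C
Final known: {A, B, C, E, F}
New propositions: {B, C, E, F}
Count = 4

4


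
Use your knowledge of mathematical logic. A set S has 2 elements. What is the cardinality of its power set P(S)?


The power set of a set with n elements has 2^n elements.
|P(S)| = 2^2 = 4

4


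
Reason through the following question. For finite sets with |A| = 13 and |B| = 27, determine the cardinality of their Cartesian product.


The Cartesian product A x B contains all ordered pairs (a, b).
|A x B| = |A| * |B| = 13 * 27 = 351

351


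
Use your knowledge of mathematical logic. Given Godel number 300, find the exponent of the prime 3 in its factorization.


Factorize 300 by dividing by 3 repeatedly.
Division steps: 3 divides 300 exactly 1 time(s).
Exponent of 3 = 1

1


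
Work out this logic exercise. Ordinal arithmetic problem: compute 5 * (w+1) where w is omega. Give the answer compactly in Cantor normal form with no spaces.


Compute 5 * (w+1).
Ordinal * is associative and left-distributive over +, but NOT commutative; for finite n>1, n*w = w but w*n stays w*n.
By left-distributivity: 5 * (w+1) = 5*w + 5*1 = w + 5 = w+5.
Result = w+5

w+5


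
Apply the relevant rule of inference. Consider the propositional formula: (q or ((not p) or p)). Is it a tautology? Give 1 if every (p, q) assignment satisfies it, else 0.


Check all 4 assignments:
p=0, q=0: 1
p=0, q=1: 1
p=1, q=0: 1
p=1, q=1: 1
Satisfying count = 4/4.
Tautology iff count = 4: yes.

1


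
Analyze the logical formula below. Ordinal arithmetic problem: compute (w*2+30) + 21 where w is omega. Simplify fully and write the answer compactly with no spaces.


Compute (w*2+30) + 21.
Ordinal + is associative but NOT commutative; for finite n>0, n + w = w but w + n stays w+n.
By associativity: (w*2+30) + 21 = w*2 + (30+21) = w*2+51.
Result = w*2+51

w*2+51


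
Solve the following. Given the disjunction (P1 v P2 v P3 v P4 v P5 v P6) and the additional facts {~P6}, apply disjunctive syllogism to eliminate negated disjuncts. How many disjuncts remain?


Original disjuncts (6): P1, P2, P3, P4, P5, P6
Negated (eliminate): ~P6
Remaining disjuncts: P1, P2, P3, P4, P5
Count = 6 - 1 = 5

5


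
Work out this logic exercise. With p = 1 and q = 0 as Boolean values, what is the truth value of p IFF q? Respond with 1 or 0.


p = 1, q = 0
Operation: p IFF q
Evaluate: 1 IFF 0 = 0

0


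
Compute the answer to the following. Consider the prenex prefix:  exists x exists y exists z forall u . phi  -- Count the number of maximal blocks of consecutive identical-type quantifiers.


Quantifier-type sequence: E E E A  (A=forall, E=exists)
Group into maximal same-type runs:
  Ex3 | Ax1
Number of blocks = 2

2


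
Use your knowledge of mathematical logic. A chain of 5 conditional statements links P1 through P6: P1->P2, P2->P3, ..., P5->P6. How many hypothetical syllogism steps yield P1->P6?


With 5 implications in a chain connecting 6 propositions:
P1->P2, P2->P3, ..., P5->P6
Steps needed = (number of implications) - 1 = 5 - 1 = 4

4


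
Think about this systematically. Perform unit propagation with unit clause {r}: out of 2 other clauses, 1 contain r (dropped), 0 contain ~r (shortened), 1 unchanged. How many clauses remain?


Satisfied (removed): 1
Shortened (remain): 0
Unchanged (remain): 1
Remaining = 0 + 1 = 1

1


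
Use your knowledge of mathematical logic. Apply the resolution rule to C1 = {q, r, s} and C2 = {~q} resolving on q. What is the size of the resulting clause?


Remove q from C1 and ~q from C2.
C1 remainder: {r, s}
C2 remainder: {}
Union (resolvent): {r, s}
Resolvent has 2 literal(s).

2


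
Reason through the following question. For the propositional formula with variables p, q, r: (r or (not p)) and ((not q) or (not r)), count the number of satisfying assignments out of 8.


Evaluate all 8 assignments for p, q, r:
p=0, q=0, r=0: 1
p=0, q=0, r=1: 1
p=0, q=1, r=0: 1
p=0, q=1, r=1: 0
p=1, q=0, r=0: 0
p=1, q=0, r=1: 1
p=1, q=1, r=0: 0
p=1, q=1, r=1: 0
Satisfying count = 4

4


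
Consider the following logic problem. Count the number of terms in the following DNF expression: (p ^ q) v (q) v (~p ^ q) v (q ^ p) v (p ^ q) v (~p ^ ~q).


A DNF formula is a disjunction of terms (conjunctions).
Terms are separated by v.
Counting the disjuncts: 6 terms.

6


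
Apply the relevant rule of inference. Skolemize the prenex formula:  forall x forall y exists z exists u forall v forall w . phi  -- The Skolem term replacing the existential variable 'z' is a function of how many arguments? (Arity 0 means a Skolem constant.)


Quantifier prefix: forall x forall y exists z exists u forall v forall w
'z' is existentially quantified at position 3.
Universal variables preceding it: x, y
Skolem function arity = 2

2


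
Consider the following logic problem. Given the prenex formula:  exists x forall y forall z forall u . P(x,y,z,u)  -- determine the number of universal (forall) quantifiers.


Quantifier prefix: exists x forall y forall z forall u
Mark each quantifier type:
  E U U U
Universal count = 3, Existential count = 1
Asked for universal (forall) quantifiers: 3

3


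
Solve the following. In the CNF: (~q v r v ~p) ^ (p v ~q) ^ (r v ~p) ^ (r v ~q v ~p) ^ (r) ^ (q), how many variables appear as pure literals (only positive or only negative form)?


Check each variable for pure literal status:
p: mixed (not pure)
q: mixed (not pure)
r: pure positive
Pure literal count = 1

1


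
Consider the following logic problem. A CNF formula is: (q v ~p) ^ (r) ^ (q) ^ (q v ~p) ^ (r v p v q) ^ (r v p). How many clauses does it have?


A CNF formula is a conjunction of clauses.
Clauses are separated by ^.
Counting the conjuncts: 6 clauses.

6


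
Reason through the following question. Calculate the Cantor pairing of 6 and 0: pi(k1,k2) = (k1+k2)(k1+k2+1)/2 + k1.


k1 + k2 = 6
(k1+k2)(k1+k2+1)/2 = 6 * 7 / 2 = 21
pi = 21 + 6 = 27

27


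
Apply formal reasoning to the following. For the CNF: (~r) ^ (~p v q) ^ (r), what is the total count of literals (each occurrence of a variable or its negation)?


Counting literals in each clause:
Clause 1: 1 literal(s)
Clause 2: 2 literal(s)
Clause 3: 1 literal(s)
Total = 4

4


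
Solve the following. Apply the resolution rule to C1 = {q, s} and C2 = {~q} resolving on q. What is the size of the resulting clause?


Remove q from C1 and ~q from C2.
C1 remainder: {s}
C2 remainder: {}
Union (resolvent): {s}
Resolvent has 1 literal(s).

1


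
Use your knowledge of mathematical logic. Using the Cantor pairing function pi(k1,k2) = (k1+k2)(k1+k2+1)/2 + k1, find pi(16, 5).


k1 + k2 = 21
(k1+k2)(k1+k2+1)/2 = 21 * 22 / 2 = 231
pi = 231 + 16 = 247

247


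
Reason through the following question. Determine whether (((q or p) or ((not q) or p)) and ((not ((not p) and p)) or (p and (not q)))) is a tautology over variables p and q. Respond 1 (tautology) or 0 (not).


Check all 4 assignments:
p=0, q=0: 1
p=0, q=1: 1
p=1, q=0: 1
p=1, q=1: 1
Satisfying count = 4/4.
Tautology iff count = 4: yes.

1


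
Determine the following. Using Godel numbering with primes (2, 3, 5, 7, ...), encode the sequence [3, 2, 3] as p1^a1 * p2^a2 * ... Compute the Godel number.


Encode each element as an exponent of the corresponding prime:
  2^3 = 8
  3^2 = 9
  5^3 = 125
Product = 8 * 9 * 125 = 9000

9000


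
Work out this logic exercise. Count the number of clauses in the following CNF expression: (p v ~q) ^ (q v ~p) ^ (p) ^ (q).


A CNF formula is a conjunction of clauses.
Clauses are separated by ^.
Counting the conjuncts: 4 clauses.

4


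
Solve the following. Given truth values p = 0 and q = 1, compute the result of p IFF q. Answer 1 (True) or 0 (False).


p = 0, q = 1
Operation: p IFF q
Evaluate: 0 IFF 1 = 0

0


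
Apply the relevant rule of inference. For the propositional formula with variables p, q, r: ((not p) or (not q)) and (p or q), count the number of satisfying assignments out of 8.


Evaluate all 8 assignments for p, q, r:
p=0, q=0, r=0: 0
p=0, q=0, r=1: 0
p=0, q=1, r=0: 1
p=0, q=1, r=1: 1
p=1, q=0, r=0: 1
p=1, q=0, r=1: 1
p=1, q=1, r=0: 0
p=1, q=1, r=1: 0
Satisfying count = 4

4


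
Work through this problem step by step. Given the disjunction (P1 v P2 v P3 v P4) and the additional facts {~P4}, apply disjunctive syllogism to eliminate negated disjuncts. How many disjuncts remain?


Original disjuncts (4): P1, P2, P3, P4
Negated (eliminate): ~P4
Remaining disjuncts: P1, P2, P3
Count = 4 - 1 = 3

3


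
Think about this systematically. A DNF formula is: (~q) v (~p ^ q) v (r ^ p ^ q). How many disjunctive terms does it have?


A DNF formula is a disjunction of terms (conjunctions).
Terms are separated by v.
Counting the disjuncts: 3 terms.

3


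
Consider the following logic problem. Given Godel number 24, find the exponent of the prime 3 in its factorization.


Factorize 24 by dividing by 3 repeatedly.
Division steps: 3 divides 24 exactly 1 time(s).
Exponent of 3 = 1

1


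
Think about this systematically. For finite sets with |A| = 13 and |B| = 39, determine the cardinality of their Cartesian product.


The Cartesian product A x B contains all ordered pairs (a, b).
|A x B| = |A| * |B| = 13 * 39 = 507

507


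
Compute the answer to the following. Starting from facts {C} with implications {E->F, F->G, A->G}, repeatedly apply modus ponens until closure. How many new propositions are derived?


Initial facts: {C}
Apply modus ponens to closure:
  (no implication fires)
Final known: {C}
New propositions: {(none)}
Count = 0

0


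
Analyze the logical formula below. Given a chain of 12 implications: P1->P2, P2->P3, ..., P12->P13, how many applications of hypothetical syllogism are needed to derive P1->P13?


With 12 implications in a chain connecting 13 propositions:
P1->P2, P2->P3, ..., P12->P13
Steps needed = (number of implications) - 1 = 12 - 1 = 11

11


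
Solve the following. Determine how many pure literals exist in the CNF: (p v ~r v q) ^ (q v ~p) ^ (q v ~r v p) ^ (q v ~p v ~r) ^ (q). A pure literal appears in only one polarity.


Check each variable for pure literal status:
p: mixed (not pure)
q: pure positive
r: pure negative
Pure literal count = 2

2


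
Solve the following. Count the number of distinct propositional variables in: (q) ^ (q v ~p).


Identify each variable that appears in the formula.
Variables found: p, q
Count = 2

2


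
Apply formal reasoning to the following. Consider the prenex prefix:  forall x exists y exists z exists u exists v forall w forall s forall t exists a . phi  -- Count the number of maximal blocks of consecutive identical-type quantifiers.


Quantifier-type sequence: A E E E E A A A E  (A=forall, E=exists)
Group into maximal same-type runs:
  Ax1 | Ex4 | Ax3 | Ex1
Number of blocks = 4

4


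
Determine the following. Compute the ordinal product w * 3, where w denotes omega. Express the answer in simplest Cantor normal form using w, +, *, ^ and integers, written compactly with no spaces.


Compute w * 3.
Ordinal * is associative and left-distributive over +, but NOT commutative; for finite n>1, n*w = w but w*n stays w*n.
w * 3 means 3 copies of w concatenated: w*3.
Result = w*3

w*3


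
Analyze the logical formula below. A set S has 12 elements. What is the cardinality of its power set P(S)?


The power set of a set with n elements has 2^n elements.
|P(S)| = 2^12 = 4096

4096


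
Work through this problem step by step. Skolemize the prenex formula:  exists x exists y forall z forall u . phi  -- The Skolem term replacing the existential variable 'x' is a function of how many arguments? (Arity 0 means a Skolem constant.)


Quantifier prefix: exists x exists y forall z forall u
'x' is existentially quantified at position 1.
No universal quantifiers precede it.
Skolem function arity = 0 (a Skolem constant)

0


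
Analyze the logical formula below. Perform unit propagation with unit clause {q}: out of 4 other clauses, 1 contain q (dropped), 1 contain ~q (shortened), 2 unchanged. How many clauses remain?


Satisfied (removed): 1
Shortened (remain): 1
Unchanged (remain): 2
Remaining = 1 + 2 = 3

3


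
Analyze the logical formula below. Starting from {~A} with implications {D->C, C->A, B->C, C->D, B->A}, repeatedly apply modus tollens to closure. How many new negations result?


Initial negated facts: {~A}
Apply modus tollens to closure:
  ~A and C->A  =>  ~C
  ~C and B->C  =>  ~B
  ~C and D->C  =>  ~D
Final negated: {~A, ~B, ~C, ~D}
New negations: {~B, ~C, ~D}
Count = 3

3


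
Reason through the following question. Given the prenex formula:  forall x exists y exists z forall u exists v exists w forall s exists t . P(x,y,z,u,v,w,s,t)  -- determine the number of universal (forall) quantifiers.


Quantifier prefix: forall x exists y exists z forall u exists v exists w forall s exists t
Mark each quantifier type:
  U E E U E E U E
Universal count = 3, Existential count = 5
Asked for universal (forall) quantifiers: 3

3


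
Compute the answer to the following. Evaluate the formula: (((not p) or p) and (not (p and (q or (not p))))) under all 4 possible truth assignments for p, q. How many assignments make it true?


Check all 4 assignments:
p=0, q=0: 1
p=0, q=1: 1
p=1, q=0: 1
p=1, q=1: 0
Count of True = 3

3


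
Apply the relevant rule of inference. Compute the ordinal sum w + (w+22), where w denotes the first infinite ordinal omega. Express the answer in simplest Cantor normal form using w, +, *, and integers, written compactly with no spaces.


Compute w + (w+22).
Ordinal + is associative but NOT commutative; for finite n>0, n + w = w but w + n stays w+n.
w + (w+22) = (w+w) + 22 = w*2+22.
Result = w*2+22

w*2+22


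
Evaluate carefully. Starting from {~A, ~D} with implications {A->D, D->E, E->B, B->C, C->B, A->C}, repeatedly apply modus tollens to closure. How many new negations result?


Initial negated facts: {~A, ~D}
Apply modus tollens to closure:
  (no implication fires)
Final negated: {~A, ~D}
New negations: {(none)}
Count = 0

0


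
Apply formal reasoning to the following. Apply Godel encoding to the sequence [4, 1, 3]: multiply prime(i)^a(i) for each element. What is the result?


Encode each element as an exponent of the corresponding prime:
  2^4 = 16
  3^1 = 3
  5^3 = 125
Product = 16 * 3 * 125 = 6000

6000


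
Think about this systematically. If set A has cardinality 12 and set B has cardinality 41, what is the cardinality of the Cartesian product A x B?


The Cartesian product A x B contains all ordered pairs (a, b).
|A x B| = |A| * |B| = 12 * 41 = 492

492


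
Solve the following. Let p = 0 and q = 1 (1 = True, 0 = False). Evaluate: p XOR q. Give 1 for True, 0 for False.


p = 0, q = 1
Operation: p XOR q
Evaluate: 0 XOR 1 = 1

1


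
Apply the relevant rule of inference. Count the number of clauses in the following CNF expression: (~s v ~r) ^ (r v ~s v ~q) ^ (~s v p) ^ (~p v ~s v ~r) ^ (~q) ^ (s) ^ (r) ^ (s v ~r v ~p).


A CNF formula is a conjunction of clauses.
Clauses are separated by ^.
Counting the conjuncts: 8 clauses.

8


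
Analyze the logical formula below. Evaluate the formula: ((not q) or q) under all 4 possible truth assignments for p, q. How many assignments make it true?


Check all 4 assignments:
p=0, q=0: 1
p=0, q=1: 1
p=1, q=0: 1
p=1, q=1: 1
Count of True = 4

4


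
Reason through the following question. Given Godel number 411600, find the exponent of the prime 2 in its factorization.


Factorize 411600 by dividing by 2 repeatedly.
Division steps: 2 divides 411600 exactly 4 time(s).
Exponent of 2 = 4

4


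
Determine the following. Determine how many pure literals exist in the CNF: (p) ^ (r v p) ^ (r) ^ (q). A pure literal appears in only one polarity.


Check each variable for pure literal status:
p: pure positive
q: pure positive
r: pure positive
Pure literal count = 3

3


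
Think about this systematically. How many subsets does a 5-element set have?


The power set of a set with n elements has 2^n elements.
|P(S)| = 2^5 = 32

32


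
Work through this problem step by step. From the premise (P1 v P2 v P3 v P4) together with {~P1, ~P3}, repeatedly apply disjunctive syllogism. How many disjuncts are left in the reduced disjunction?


Original disjuncts (4): P1, P2, P3, P4
Negated (eliminate): ~P1, ~P3
Remaining disjuncts: P2, P4
Count = 4 - 2 = 2

2


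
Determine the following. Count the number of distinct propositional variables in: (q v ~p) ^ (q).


Identify each variable that appears in the formula.
Variables found: p, q
Count = 2

2


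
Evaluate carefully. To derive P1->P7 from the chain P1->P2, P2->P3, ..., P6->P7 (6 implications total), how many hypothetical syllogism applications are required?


With 6 implications in a chain connecting 7 propositions:
P1->P2, P2->P3, ..., P6->P7
Steps needed = (number of implications) - 1 = 6 - 1 = 5

5


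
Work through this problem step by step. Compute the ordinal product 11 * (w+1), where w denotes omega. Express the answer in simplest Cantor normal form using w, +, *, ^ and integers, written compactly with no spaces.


Compute 11 * (w+1).
Ordinal * is associative and left-distributive over +, but NOT commutative; for finite n>1, n*w = w but w*n stays w*n.
By left-distributivity: 11 * (w+1) = 11*w + 11*1 = w + 11 = w+11.
Result = w+11

w+11


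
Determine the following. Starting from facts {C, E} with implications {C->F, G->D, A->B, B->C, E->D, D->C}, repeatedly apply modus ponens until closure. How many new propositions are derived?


Initial facts: {C, E}
Apply modus ponens to closure:
  C and C->F  =>  F
  E and E->D  =>  D
Final known: {C, D, E, F}
New propositions: {D, F}
Count = 2

2


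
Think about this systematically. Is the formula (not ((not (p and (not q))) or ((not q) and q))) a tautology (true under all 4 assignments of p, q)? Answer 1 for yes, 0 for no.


Check all 4 assignments:
p=0, q=0: 0
p=0, q=1: 0
p=1, q=0: 1
p=1, q=1: 0
Satisfying count = 1/4.
Tautology iff count = 4: no.

0


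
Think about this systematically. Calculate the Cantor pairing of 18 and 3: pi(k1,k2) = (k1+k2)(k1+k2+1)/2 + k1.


k1 + k2 = 21
(k1+k2)(k1+k2+1)/2 = 21 * 22 / 2 = 231
pi = 231 + 18 = 249

249


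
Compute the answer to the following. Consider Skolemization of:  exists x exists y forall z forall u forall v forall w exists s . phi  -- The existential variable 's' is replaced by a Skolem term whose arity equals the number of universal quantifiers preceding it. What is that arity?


Quantifier prefix: exists x exists y forall z forall u forall v forall w exists s
's' is existentially quantified at position 7.
Universal variables preceding it: z, u, v, w
Skolem function arity = 4

4


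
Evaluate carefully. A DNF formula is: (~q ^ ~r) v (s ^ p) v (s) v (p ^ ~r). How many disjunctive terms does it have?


A DNF formula is a disjunction of terms (conjunctions).
Terms are separated by v.
Counting the disjuncts: 4 terms.

4


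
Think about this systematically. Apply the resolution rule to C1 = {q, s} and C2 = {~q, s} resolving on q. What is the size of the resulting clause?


Remove q from C1 and ~q from C2.
C1 remainder: {s}
C2 remainder: {s}
Union (resolvent): {s}
Resolvent has 1 literal(s).

1


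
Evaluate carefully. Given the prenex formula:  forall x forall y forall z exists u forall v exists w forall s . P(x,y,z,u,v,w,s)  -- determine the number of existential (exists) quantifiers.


Quantifier prefix: forall x forall y forall z exists u forall v exists w forall s
Mark each quantifier type:
  U U U E U E U
Universal count = 5, Existential count = 2
Asked for existential (exists) quantifiers: 2

2


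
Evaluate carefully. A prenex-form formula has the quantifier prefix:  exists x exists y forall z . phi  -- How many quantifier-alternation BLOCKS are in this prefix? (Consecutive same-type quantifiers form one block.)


Quantifier-type sequence: E E A  (A=forall, E=exists)
Group into maximal same-type runs:
  Ex2 | Ax1
Number of blocks = 2

2


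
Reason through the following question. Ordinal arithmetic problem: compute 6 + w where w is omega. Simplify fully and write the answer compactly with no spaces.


Compute 6 + w.
Ordinal + is associative but NOT commutative; for finite n>0, n + w = w but w + n stays w+n.
Any finite left addend is absorbed by w on the right: 6 + w = w.
Result = w

w


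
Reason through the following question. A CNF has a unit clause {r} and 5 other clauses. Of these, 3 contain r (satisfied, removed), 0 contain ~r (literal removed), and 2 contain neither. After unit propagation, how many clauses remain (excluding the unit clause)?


Satisfied (removed): 3
Shortened (remain): 0
Unchanged (remain): 2
Remaining = 0 + 2 = 2

2


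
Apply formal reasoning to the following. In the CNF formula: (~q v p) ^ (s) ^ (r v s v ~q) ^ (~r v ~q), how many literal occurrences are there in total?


Counting literals in each clause:
Clause 1: 2 literal(s)
Clause 2: 1 literal(s)
Clause 3: 3 literal(s)
Clause 4: 2 literal(s)
Total = 8

8


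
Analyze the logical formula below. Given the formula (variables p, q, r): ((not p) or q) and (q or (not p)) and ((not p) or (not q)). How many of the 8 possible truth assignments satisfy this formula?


Evaluate all 8 assignments for p, q, r:
p=0, q=0, r=0: 1
p=0, q=0, r=1: 1
p=0, q=1, r=0: 1
p=0, q=1, r=1: 1
p=1, q=0, r=0: 0
p=1, q=0, r=1: 0
p=1, q=1, r=0: 0
p=1, q=1, r=1: 0
Satisfying count = 4

4


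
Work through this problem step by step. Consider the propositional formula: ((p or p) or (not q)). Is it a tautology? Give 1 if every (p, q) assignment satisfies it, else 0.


Check all 4 assignments:
p=0, q=0: 1
p=0, q=1: 0
p=1, q=0: 1
p=1, q=1: 1
Satisfying count = 3/4.
Tautology iff count = 4: no.

0


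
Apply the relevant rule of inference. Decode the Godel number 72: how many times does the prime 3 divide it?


Factorize 72 by dividing by 3 repeatedly.
Division steps: 3 divides 72 exactly 2 time(s).
Exponent of 3 = 2

2


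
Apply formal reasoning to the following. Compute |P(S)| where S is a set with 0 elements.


The power set of a set with n elements has 2^n elements.
|P(S)| = 2^0 = 1

1


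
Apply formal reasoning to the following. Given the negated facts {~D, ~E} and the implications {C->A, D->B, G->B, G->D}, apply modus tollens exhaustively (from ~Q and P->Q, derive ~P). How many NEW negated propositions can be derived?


Initial negated facts: {~D, ~E}
Apply modus tollens to closure:
  ~D and G->D  =>  ~G
Final negated: {~D, ~E, ~G}
New negations: {~G}
Count = 1

1


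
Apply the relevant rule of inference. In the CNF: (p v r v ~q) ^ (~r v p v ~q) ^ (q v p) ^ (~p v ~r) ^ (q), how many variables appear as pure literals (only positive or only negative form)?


Check each variable for pure literal status:
p: mixed (not pure)
q: mixed (not pure)
r: mixed (not pure)
Pure literal count = 0

0


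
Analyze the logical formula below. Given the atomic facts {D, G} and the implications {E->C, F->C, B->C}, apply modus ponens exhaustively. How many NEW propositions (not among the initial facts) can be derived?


Initial facts: {D, G}
Apply modus ponens to closure:
  (no implication fires)
Final known: {D, G}
New propositions: {(none)}
Count = 0

0


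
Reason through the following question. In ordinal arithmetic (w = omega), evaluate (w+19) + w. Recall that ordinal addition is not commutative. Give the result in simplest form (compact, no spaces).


Compute (w+19) + w.
Ordinal + is associative but NOT commutative; for finite n>0, n + w = w but w + n stays w+n.
(w+19) + w = w + (19+w) = w + w = w*2 (the finite tail 19 is absorbed by the right w).
Result = w*2

w*2


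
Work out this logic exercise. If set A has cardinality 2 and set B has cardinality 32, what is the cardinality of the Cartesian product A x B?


The Cartesian product A x B contains all ordered pairs (a, b).
|A x B| = |A| * |B| = 2 * 32 = 64

64


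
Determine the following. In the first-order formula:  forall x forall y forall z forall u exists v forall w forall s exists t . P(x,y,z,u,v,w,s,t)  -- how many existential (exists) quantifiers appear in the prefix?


Quantifier prefix: forall x forall y forall z forall u exists v forall w forall s exists t
Mark each quantifier type:
  U U U U E U U E
Universal count = 6, Existential count = 2
Asked for existential (exists) quantifiers: 2

2


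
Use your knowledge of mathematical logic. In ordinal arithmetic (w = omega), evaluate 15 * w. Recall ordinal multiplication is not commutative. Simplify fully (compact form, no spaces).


Compute 15 * w.
Ordinal * is associative and left-distributive over +, but NOT commutative; for finite n>1, n*w = w but w*n stays w*n.
For finite n>0, n * w = sup{n*k : k<w} = w. So 15 * w = w.
Result = w

w


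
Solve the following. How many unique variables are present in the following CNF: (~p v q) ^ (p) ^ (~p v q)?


Identify each variable that appears in the formula.
Variables found: p, q
Count = 2

2


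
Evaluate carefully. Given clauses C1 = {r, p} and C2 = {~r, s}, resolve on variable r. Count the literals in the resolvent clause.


Remove r from C1 and ~r from C2.
C1 remainder: {p}
C2 remainder: {s}
Union (resolvent): {p, s}
Resolvent has 2 literal(s).

2


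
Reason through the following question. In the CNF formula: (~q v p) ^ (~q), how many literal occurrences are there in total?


Counting literals in each clause:
Clause 1: 2 literal(s)
Clause 2: 1 literal(s)
Total = 3

3


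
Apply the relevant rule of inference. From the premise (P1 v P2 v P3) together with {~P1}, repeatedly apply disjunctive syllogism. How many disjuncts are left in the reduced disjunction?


Original disjuncts (3): P1, P2, P3
Negated (eliminate): ~P1
Remaining disjuncts: P2, P3
Count = 3 - 1 = 2

2


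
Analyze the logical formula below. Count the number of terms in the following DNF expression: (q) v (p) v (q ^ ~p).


A DNF formula is a disjunction of terms (conjunctions).
Terms are separated by v.
Counting the disjuncts: 3 terms.

3


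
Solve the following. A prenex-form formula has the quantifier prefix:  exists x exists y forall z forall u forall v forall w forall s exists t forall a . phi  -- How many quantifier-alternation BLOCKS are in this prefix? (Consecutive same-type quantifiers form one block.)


Quantifier-type sequence: E E A A A A A E A  (A=forall, E=exists)
Group into maximal same-type runs:
  Ex2 | Ax5 | Ex1 | Ax1
Number of blocks = 4

4


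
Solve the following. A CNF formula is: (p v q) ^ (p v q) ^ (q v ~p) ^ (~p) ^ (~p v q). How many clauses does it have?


A CNF formula is a conjunction of clauses.
Clauses are separated by ^.
Counting the conjuncts: 5 clauses.

5


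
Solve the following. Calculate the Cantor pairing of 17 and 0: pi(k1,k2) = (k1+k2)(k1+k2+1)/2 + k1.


k1 + k2 = 17
(k1+k2)(k1+k2+1)/2 = 17 * 18 / 2 = 153
pi = 153 + 17 = 170

170


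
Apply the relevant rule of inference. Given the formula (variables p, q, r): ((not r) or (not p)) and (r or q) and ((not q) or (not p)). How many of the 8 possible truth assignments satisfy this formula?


Evaluate all 8 assignments for p, q, r:
p=0, q=0, r=0: 0
p=0, q=0, r=1: 1
p=0, q=1, r=0: 1
p=0, q=1, r=1: 1
p=1, q=0, r=0: 0
p=1, q=0, r=1: 0
p=1, q=1, r=0: 0
p=1, q=1, r=1: 0
Satisfying count = 3

3


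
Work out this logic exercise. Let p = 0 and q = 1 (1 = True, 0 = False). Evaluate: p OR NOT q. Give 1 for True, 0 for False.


p = 0, q = 1
Operation: p OR NOT q
Evaluate: 0 OR NOT 1 = 0

0


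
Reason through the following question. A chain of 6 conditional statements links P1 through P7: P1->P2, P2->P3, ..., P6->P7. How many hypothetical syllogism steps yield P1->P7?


With 6 implications in a chain connecting 7 propositions:
P1->P2, P2->P3, ..., P6->P7
Steps needed = (number of implications) - 1 = 6 - 1 = 5

5


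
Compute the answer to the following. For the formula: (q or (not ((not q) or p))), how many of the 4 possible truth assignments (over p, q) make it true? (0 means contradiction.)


Check all 4 assignments:
p=0, q=0: 0
p=0, q=1: 1
p=1, q=0: 0
p=1, q=1: 1
Count of True = 2

2


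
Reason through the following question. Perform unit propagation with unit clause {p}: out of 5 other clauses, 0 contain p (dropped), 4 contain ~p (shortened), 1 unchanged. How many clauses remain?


Satisfied (removed): 0
Shortened (remain): 4
Unchanged (remain): 1
Remaining = 4 + 1 = 5

5


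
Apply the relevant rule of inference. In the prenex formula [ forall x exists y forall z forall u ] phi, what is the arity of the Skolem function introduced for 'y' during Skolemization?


Quantifier prefix: forall x exists y forall z forall u
'y' is existentially quantified at position 2.
Universal variables preceding it: x
Skolem function arity = 1

1


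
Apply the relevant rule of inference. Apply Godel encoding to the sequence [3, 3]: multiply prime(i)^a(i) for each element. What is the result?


Encode each element as an exponent of the corresponding prime:
  2^3 = 8
  3^3 = 27
Product = 8 * 27 = 216

216


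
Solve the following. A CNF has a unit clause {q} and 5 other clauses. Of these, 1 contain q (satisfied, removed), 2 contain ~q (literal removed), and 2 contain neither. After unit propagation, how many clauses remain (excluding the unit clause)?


Satisfied (removed): 1
Shortened (remain): 2
Unchanged (remain): 2
Remaining = 2 + 2 = 4

4


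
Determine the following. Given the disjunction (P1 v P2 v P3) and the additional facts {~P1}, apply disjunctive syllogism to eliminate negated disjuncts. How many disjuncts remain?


Original disjuncts (3): P1, P2, P3
Negated (eliminate): ~P1
Remaining disjuncts: P2, P3
Count = 3 - 1 = 2

2


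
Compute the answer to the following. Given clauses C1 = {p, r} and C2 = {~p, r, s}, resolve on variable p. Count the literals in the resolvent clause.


Remove p from C1 and ~p from C2.
C1 remainder: {r}
C2 remainder: {r, s}
Union (resolvent): {r, s}
Resolvent has 2 literal(s).

2


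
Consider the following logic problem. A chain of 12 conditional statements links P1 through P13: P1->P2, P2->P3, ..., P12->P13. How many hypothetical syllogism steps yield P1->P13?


With 12 implications in a chain connecting 13 propositions:
P1->P2, P2->P3, ..., P12->P13
Steps needed = (number of implications) - 1 = 12 - 1 = 11

11


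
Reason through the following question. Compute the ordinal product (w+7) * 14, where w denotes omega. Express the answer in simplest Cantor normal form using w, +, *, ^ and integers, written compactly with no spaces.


Compute (w+7) * 14.
Ordinal * is associative and left-distributive over +, but NOT commutative; for finite n>1, n*w = w but w*n stays w*n.
(w+7) * 14 = (w+7) repeated 14 times. Each intermediate +7 is absorbed by the following w; only the last survives: w*14+7.
Result = w*14+7

w*14+7


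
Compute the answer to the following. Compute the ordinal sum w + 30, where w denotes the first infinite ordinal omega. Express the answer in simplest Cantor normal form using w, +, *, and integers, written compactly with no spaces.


Compute w + 30.
Ordinal + is associative but NOT commutative; for finite n>0, n + w = w but w + n stays w+n.
w + 30 is already in normal form (a successor ordinal beyond w).
Result = w+30

w+30


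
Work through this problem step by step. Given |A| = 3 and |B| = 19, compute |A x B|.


The Cartesian product A x B contains all ordered pairs (a, b).
|A x B| = |A| * |B| = 3 * 19 = 57

57


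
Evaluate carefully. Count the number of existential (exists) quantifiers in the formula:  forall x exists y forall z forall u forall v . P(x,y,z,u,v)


Quantifier prefix: forall x exists y forall z forall u forall v
Mark each quantifier type:
  U E U U U
Universal count = 4, Existential count = 1
Asked for existential (exists) quantifiers: 1

1


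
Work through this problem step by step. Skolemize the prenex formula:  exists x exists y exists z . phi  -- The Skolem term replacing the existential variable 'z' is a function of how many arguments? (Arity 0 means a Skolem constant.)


Quantifier prefix: exists x exists y exists z
'z' is existentially quantified at position 3.
No universal quantifiers precede it.
Skolem function arity = 0 (a Skolem constant)

0


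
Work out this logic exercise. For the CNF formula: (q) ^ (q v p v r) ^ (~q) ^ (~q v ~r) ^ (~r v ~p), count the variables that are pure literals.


Check each variable for pure literal status:
p: mixed (not pure)
q: mixed (not pure)
r: mixed (not pure)
Pure literal count = 0

0
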